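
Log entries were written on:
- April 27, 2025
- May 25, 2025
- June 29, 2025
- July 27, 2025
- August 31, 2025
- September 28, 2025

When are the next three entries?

October 26, 2025; November 30, 2025; December 28, 2025

Every date is a Sunday; gaps 28, 35, 28, 35, 28 days.
Each is the last Sunday of its month (at least one falls on the 29th or later, ruling out '4th Sunday').
October 2025 ends with Sunday October 26, 2025.
November 2025 ends with Sunday November 30, 2025.
December 2025 ends with Sunday December 28, 2025.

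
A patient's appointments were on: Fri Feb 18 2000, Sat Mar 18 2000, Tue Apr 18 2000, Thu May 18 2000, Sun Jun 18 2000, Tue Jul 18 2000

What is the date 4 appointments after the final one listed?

Each date is the 18th; the gaps (29, 31, 30, 31, 30) track the month lengths.
The rule is the 18th of each month.
August 2000: Fri Aug 18 2000.
Next: September 2000 → Mon Sep 18 2000.
October 2000: Wed Oct 18 2000.
November 2000: Sat Nov 18 2000.

Sat Nov 18 2000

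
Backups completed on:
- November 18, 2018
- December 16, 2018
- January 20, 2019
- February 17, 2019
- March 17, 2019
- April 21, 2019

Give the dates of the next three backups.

Gaps: 28, 35, 28, 28, 35 days — a mix of 28 and 35. Every date is a Sunday.
Each is the 3rd Sunday of its month.
May 2019 — 3rd Sunday is May 19, 2019.
June 2019 — 3rd Sunday is June 16, 2019.
3rd Sunday of July 2019: July 21, 2019.

May 19, 2019; June 16, 2019; July 21, 2019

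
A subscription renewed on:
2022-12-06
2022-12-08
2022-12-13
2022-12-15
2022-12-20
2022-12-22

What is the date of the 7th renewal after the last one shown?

Every event lands on a Tuesday or Thursday (gaps cycle 2, 5, 2, 5, 2).
So the schedule is: every Tuesday and Thursday.
The following Tuesday is 2022-12-27.
The following Thursday is 2022-12-29.
Next Tuesday: 2023-01-03.
Next Thursday: 2023-01-05.
Next Tuesday: 2023-01-10.
The following Thursday is 2023-01-12.
The following Tuesday is 2023-01-17.

2023-01-17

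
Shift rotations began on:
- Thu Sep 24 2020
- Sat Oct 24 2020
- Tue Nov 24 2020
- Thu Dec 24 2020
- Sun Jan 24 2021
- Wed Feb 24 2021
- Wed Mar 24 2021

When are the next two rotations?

Gaps: 30, 31, 30, 31, 31, 28 days — not constant. Every event is on the 24th of the month.
Pattern: the 24th of each month.
Next: April 2021 → Sat Apr 24 2021.
Next: May 2021 → Mon May 24 2021.

Sat Apr 24 2021, Mon May 24 2021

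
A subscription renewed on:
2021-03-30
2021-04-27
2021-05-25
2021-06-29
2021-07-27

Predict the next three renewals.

2021-08-31, 2021-09-28, 2021-10-26

These are Tuesdays with 28, 28, 35, 28-day gaps.
Each is the final Tuesday of its month — 2021-03-30 is past the 28th, so '4th Tuesday' doesn't fit.
August 2021 ends with Tuesday 2021-08-31.
Last Tuesday of September 2021: 2021-09-28.
Last Tuesday of October 2021: 2021-10-26.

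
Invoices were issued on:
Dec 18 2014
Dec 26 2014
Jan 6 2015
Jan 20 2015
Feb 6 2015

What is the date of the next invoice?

Feb 26 2015

Gaps: 8, 11, 14, 17 days — each gap is 3 larger than the previous one.
Next gap: 20 days. Feb 6 2015 + 20 days = Feb 26 2015.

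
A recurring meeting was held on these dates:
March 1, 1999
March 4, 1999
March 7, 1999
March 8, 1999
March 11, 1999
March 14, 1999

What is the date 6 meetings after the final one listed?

Gaps: 3, 3, 1, 3, 3 days — not constant, but cyclic with period 3.
The events fall on every Monday, Thursday and Sunday.
The following Monday is March 15, 1999.
The following Thursday is March 18, 1999.
Next Sunday: March 21, 1999.
The following Monday is March 22, 1999.
Next Thursday: March 25, 1999.
Next Sunday: March 28, 1999.

March 28, 1999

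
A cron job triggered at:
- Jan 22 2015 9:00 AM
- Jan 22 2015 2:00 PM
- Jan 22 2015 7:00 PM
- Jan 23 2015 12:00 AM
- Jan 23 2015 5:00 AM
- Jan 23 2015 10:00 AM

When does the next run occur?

Spacing: 5, 5, 5, 5, 5 h — constant 5 h.
Jan 23 2015 10:00 AM + 5 h = Jan 23 2015 3:00 PM.

Jan 23 2015 3:00 PM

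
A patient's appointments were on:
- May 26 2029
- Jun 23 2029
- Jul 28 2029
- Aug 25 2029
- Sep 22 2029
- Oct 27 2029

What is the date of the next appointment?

All dates are Saturdays, 28, 35, 28, 28, 35 days apart.
Specifically, the 4th Saturday of each month.
4th Saturday of November 2029: Nov 24 2029.

Nov 24 2029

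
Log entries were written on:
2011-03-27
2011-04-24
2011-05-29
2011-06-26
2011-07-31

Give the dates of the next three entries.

2011-08-28, 2011-09-25, 2011-10-30

All Sundays; the gaps (28, 35, 28, 35) vary with month length.
This is the last Sunday of each month.
Last Sunday of August 2011: 2011-08-28.
September 2011 ends with Sunday 2011-09-25.
Last Sunday of October 2011: 2011-10-30.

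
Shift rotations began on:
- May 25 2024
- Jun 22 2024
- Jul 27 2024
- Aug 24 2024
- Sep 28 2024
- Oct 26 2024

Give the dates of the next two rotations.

Nov 23 2024, Dec 28 2024

Gaps: 28, 35, 28, 35, 28 days — a mix of 28 and 35. Every date is a Saturday.
Each is the 4th Saturday of its month.
4th Saturday of November 2024: Nov 23 2024.
December 2024 — 4th Saturday is Dec 28 2024.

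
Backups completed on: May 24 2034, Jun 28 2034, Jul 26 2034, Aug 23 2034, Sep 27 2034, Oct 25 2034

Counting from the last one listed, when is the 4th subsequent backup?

Feb 28 2035

All dates are Wednesdays, 35, 28, 28, 35, 28 days apart.
Specifically, the 4th Wednesday of each month.
4th Wednesday of November 2034: Nov 22 2034.
4th Wednesday of December 2034: Dec 27 2034.
4th Wednesday of January 2035: Jan 24 2035.
February 2035 — 4th Wednesday is Feb 28 2035.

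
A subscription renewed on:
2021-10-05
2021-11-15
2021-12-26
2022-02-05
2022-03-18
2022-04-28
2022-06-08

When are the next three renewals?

2022-07-19, 2022-08-29, 2022-10-09

Gaps between consecutive events: 41, 41, 41, 41, 41, 41 days — a constant 41-day interval.
2022-06-08 + 41 days = 2022-07-19.
2022-07-19 + 41 days = 2022-08-29.
2022-08-29 + 41 days = 2022-10-09.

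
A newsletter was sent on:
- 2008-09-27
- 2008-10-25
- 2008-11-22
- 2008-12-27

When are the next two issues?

2009-01-24, 2009-02-28

These are Saturdays at 28- or 35-day spacing (28, 28, 35).
The pattern: 4th Saturday of the month.
4th Saturday of January 2009: 2009-01-24.
February 2009 — 4th Saturday is 2009-02-28.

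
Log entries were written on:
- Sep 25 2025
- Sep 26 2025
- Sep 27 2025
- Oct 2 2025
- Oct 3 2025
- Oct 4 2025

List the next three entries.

The gap pattern 1, 1, 5, 1, 1 repeats every 3 events.
These are the Thursdays, Fridays and Saturdays of each week.
Next Thursday: Oct 9 2025.
Next Friday: Oct 10 2025.
The following Saturday is Oct 11 2025.

Oct 9 2025, Oct 10 2025, Oct 11 2025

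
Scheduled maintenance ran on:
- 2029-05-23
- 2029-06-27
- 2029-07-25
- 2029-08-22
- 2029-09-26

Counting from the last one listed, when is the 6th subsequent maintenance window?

Gaps: 35, 28, 28, 35 days — a mix of 28 and 35. Every date is a Wednesday.
Each is the 4th Wednesday of its month.
4th Wednesday of October 2029: 2029-10-24.
November 2029 — 4th Wednesday is 2029-11-28.
December 2029 — 4th Wednesday is 2029-12-26.
January 2030 — 4th Wednesday is 2030-01-23.
February 2030 — 4th Wednesday is 2030-02-27.
4th Wednesday of March 2030: 2030-03-27.

2030-03-27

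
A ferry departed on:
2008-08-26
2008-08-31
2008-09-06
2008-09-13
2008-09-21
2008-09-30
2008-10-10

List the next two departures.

Intervals are 5, 6, 7, 8, 9, 10 days — an arithmetic progression with common difference 1.
Next gap: 11 days. 2008-10-10 + 11 days = 2008-10-21.
Next gap: 12 days. 2008-10-21 + 12 days = 2008-11-02.

2008-10-21, 2008-11-02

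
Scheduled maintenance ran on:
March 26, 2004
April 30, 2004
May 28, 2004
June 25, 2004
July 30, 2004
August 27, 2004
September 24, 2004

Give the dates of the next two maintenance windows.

These are Fridays with 35, 28, 28, 35, 28, 28-day gaps.
Each is the final Friday of its month — April 30, 2004 is past the 28th, so '4th Friday' doesn't fit.
Last Friday of October 2004: October 29, 2004.
Last Friday of November 2004: November 26, 2004.

October 29, 2004; November 26, 2004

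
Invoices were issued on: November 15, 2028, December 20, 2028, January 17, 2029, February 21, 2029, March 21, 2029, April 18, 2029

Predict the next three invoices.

May 16, 2029; June 20, 2029; July 18, 2029

All dates are Wednesdays, 35, 28, 35, 28, 28 days apart.
Specifically, the 3rd Wednesday of each month.
3rd Wednesday of May 2029: May 16, 2029.
3rd Wednesday of June 2029: June 20, 2029.
3rd Wednesday of July 2029: July 18, 2029.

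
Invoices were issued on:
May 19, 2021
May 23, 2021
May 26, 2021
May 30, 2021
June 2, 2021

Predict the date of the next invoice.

The gap pattern 4, 3, 4, 3 repeats every 2 events.
These are the Wednesdays and Sundays of each week.
The following Sunday is June 6, 2021.

June 6, 2021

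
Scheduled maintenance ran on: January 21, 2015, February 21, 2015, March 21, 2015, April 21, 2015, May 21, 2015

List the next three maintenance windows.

June 21, 2015; July 21, 2015; August 21, 2015

Each date is the 21st; the gaps (31, 28, 31, 30) track the month lengths.
The rule is the 21st of each month.
June 2015: June 21, 2015.
Next: July 2015 → July 21, 2015.
August 2015: August 21, 2015.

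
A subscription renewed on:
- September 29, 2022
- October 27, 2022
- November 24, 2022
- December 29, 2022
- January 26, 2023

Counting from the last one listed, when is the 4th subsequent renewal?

Every date is a Thursday; gaps 28, 28, 35, 28 days.
Each is the last Thursday of its month (at least one falls on the 29th or later, ruling out '4th Thursday').
February 2023 ends with Thursday February 23, 2023.
Last Thursday of March 2023: March 30, 2023.
Last Thursday of April 2023: April 27, 2023.
Last Thursday of May 2023: May 25, 2023.

May 25, 2023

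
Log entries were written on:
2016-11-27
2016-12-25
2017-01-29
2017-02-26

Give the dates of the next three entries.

Every date is a Sunday; gaps 28, 35, 28 days.
Each is the last Sunday of its month (at least one falls on the 29th or later, ruling out '4th Sunday').
March 2017 ends with Sunday 2017-03-26.
Last Sunday of April 2017: 2017-04-30.
Last Sunday of May 2017: 2017-05-28.

2017-03-26, 2017-04-30, 2017-05-28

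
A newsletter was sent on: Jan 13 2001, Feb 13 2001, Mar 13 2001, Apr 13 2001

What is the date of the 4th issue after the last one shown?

Aug 13 2001

The day-of-month is always 13 (31, 28, 31 days between events).
So this recurs on the 13th of each month.
Next: May 2001 → May 13 2001.
June 2001: Jun 13 2001.
July 2001: Jul 13 2001.
Next: August 2001 → Aug 13 2001.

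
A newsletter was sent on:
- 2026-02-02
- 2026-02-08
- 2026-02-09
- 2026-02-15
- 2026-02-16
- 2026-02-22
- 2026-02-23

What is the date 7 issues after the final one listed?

Gaps: 6, 1, 6, 1, 6, 1 days — not constant, but cyclic with period 2.
The events fall on every Monday and Sunday.
The following Sunday is 2026-03-01.
Next Monday: 2026-03-02.
Next Sunday: 2026-03-08.
The following Monday is 2026-03-09.
The following Sunday is 2026-03-15.
The following Monday is 2026-03-16.
Next Sunday: 2026-03-22.

2026-03-22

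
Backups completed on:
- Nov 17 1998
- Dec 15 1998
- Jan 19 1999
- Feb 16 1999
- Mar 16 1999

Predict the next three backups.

Apr 20 1999, May 18 1999, Jun 15 1999

All dates are Tuesdays, 28, 35, 28, 28 days apart.
Specifically, the 3rd Tuesday of each month.
April 1999 — 3rd Tuesday is Apr 20 1999.
May 1999 — 3rd Tuesday is May 18 1999.
June 1999 — 3rd Tuesday is Jun 15 1999.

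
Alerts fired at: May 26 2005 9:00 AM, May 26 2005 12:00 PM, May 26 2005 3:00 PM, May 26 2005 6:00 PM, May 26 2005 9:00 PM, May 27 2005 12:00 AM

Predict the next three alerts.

Spacing: 3, 3, 3, 3, 3 h — constant 3 h.
May 27 2005 12:00 AM + 3 h = May 27 2005 3:00 AM.
May 27 2005 3:00 AM + 3 h = May 27 2005 6:00 AM.
May 27 2005 6:00 AM + 3 h = May 27 2005 9:00 AM.

May 27 2005 3:00 AM, May 27 2005 6:00 AM, May 27 2005 9:00 AM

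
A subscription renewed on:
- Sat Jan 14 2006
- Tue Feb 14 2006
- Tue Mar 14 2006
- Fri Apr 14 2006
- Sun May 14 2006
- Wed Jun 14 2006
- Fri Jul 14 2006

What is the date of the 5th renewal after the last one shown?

Each date is the 14th; the gaps (31, 28, 31, 30, 31, 30) track the month lengths.
The rule is the 14th of each month.
Next: August 2006 → Mon Aug 14 2006.
September 2006: Thu Sep 14 2006.
Next: October 2006 → Sat Oct 14 2006.
Next: November 2006 → Tue Nov 14 2006.
Next: December 2006 → Thu Dec 14 2006.

Thu Dec 14 2006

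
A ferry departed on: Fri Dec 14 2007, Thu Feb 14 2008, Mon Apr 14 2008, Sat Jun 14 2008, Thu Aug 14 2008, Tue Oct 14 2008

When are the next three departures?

Sun Dec 14 2008, Sat Feb 14 2009, Tue Apr 14 2009

Gaps: 62, 60, 61, 61, 61 days — not constant. Every event is on the 14th of the month.
Pattern: the 14th of every 2 months.
Next: December 2008 → Sun Dec 14 2008.
Next: February 2009 → Sat Feb 14 2009.
April 2009: Tue Apr 14 2009.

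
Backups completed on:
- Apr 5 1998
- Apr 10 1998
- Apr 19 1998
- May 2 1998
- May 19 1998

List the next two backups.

Jun 9 1998, Jul 4 1998

The spacing grows by 4 each time: 5, 9, 13, 17 days.
Next gap: 21 days. May 19 1998 + 21 days = Jun 9 1998.
Next gap: 25 days. Jun 9 1998 + 25 days = Jul 4 1998.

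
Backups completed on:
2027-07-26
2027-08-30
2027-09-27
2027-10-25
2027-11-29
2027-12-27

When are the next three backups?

These are Mondays with 35, 28, 28, 35, 28-day gaps.
Each is the final Monday of its month — 2027-08-30 is past the 28th, so '4th Monday' doesn't fit.
January 2028 ends with Monday 2028-01-31.
February 2028 ends with Monday 2028-02-28.
March 2028 ends with Monday 2028-03-27.

2028-01-31, 2028-02-28, 2028-03-27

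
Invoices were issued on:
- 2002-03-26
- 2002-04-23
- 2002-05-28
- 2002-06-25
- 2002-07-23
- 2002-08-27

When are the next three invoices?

2002-09-24, 2002-10-22, 2002-11-26

Gaps: 28, 35, 28, 28, 35 days — a mix of 28 and 35. Every date is a Tuesday.
Each is the 4th Tuesday of its month.
September 2002 — 4th Tuesday is 2002-09-24.
October 2002 — 4th Tuesday is 2002-10-22.
November 2002 — 4th Tuesday is 2002-11-26.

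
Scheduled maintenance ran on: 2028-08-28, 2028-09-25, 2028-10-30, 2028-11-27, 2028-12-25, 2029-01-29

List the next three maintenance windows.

These are Mondays with 28, 35, 28, 28, 35-day gaps.
Each is the final Monday of its month — 2028-10-30 is past the 28th, so '4th Monday' doesn't fit.
Last Monday of February 2029: 2029-02-26.
Last Monday of March 2029: 2029-03-26.
April 2029 ends with Monday 2029-04-30.

2029-02-26, 2029-03-26, 2029-04-30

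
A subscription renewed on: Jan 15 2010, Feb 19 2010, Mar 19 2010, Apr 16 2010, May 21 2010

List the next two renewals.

Jun 18 2010, Jul 16 2010

Gaps: 35, 28, 28, 35 days — a mix of 28 and 35. Every date is a Friday.
Each is the 3rd Friday of its month.
June 2010 — 3rd Friday is Jun 18 2010.
3rd Friday of July 2010: Jul 16 2010.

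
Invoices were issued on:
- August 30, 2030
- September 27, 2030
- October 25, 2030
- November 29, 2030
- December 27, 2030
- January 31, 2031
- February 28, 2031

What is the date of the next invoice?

These are Fridays with 28, 28, 35, 28, 35, 28-day gaps.
Each is the final Friday of its month — August 30, 2030 is past the 28th, so '4th Friday' doesn't fit.
March 2031 ends with Friday March 28, 2031.

March 28, 2031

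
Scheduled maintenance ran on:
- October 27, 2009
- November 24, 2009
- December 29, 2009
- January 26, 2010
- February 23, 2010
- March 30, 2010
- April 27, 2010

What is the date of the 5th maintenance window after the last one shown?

Every date is a Tuesday; gaps 28, 35, 28, 28, 35, 28 days.
Each is the last Tuesday of its month (at least one falls on the 29th or later, ruling out '4th Tuesday').
May 2010 ends with Tuesday May 25, 2010.
Last Tuesday of June 2010: June 29, 2010.
July 2010 ends with Tuesday July 27, 2010.
August 2010 ends with Tuesday August 31, 2010.
Last Tuesday of September 2010: September 28, 2010.

September 28, 2010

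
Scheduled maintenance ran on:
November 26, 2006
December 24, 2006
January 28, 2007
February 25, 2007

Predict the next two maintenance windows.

March 25, 2007; April 22, 2007

These are Sundays at 28- or 35-day spacing (28, 35, 28).
The pattern: 4th Sunday of the month.
4th Sunday of March 2007: March 25, 2007.
April 2007 — 4th Sunday is April 22, 2007.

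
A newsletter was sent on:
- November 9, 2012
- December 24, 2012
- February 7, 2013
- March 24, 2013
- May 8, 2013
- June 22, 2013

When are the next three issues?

Every event comes 45 days after the last (45, 45, 45, 45, 45).
June 22, 2013 + 45 days = August 6, 2013.
August 6, 2013 + 45 days = September 20, 2013.
September 20, 2013 + 45 days = November 4, 2013.

August 6, 2013; September 20, 2013; November 4, 2013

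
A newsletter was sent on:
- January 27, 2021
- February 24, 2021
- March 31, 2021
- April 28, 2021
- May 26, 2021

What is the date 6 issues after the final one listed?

All Wednesdays; the gaps (28, 35, 28, 28) vary with month length.
This is the last Wednesday of each month.
June 2021 ends with Wednesday June 30, 2021.
Last Wednesday of July 2021: July 28, 2021.
August 2021 ends with Wednesday August 25, 2021.
September 2021 ends with Wednesday September 29, 2021.
October 2021 ends with Wednesday October 27, 2021.
November 2021 ends with Wednesday November 24, 2021.

November 24, 2021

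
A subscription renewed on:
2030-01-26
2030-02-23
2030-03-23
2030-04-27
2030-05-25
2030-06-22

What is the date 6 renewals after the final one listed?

2030-12-28

Gaps: 28, 28, 35, 28, 28 days — a mix of 28 and 35. Every date is a Saturday.
Each is the 4th Saturday of its month.
4th Saturday of July 2030: 2030-07-27.
4th Saturday of August 2030: 2030-08-24.
September 2030 — 4th Saturday is 2030-09-28.
October 2030 — 4th Saturday is 2030-10-26.
4th Saturday of November 2030: 2030-11-23.
December 2030 — 4th Saturday is 2030-12-28.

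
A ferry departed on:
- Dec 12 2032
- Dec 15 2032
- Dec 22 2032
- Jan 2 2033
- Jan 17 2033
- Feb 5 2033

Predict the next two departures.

Intervals are 3, 7, 11, 15, 19 days — an arithmetic progression with common difference 4.
Next gap: 23 days. Feb 5 2033 + 23 days = Feb 28 2033.
Next gap: 27 days. Feb 28 2033 + 27 days = Mar 27 2033.

Feb 28 2033, Mar 27 2033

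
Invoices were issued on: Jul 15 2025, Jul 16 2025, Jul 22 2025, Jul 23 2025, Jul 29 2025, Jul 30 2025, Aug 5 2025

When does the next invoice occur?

Every event lands on a Tuesday or Wednesday (gaps cycle 1, 6, 1, 6, 1, 6).
So the schedule is: every Tuesday and Wednesday.
The following Wednesday is Aug 6 2025.

Aug 6 2025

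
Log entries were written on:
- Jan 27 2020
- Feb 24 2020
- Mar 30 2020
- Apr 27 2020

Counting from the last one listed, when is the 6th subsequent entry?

Oct 26 2020

Every date is a Monday; gaps 28, 35, 28 days.
Each is the last Monday of its month (at least one falls on the 29th or later, ruling out '4th Monday').
Last Monday of May 2020: May 25 2020.
Last Monday of June 2020: Jun 29 2020.
July 2020 ends with Monday Jul 27 2020.
August 2020 ends with Monday Aug 31 2020.
Last Monday of September 2020: Sep 28 2020.
October 2020 ends with Monday Oct 26 2020.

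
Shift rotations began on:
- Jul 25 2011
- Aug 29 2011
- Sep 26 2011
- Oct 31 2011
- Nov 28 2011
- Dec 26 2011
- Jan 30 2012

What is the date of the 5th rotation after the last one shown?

All Mondays; the gaps (35, 28, 35, 28, 28, 35) vary with month length.
This is the last Monday of each month.
February 2012 ends with Monday Feb 27 2012.
March 2012 ends with Monday Mar 26 2012.
April 2012 ends with Monday Apr 30 2012.
Last Monday of May 2012: May 28 2012.
June 2012 ends with Monday Jun 25 2012.

Jun 25 2012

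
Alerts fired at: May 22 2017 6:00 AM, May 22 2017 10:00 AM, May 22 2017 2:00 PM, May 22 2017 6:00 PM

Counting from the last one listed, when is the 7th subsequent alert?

The interval is a steady 4 hours (4, 4, 4).
May 22 2017 6:00 PM + 4 h = May 22 2017 10:00 PM.
May 22 2017 10:00 PM + 4 h = May 23 2017 2:00 AM.
May 23 2017 2:00 AM + 4 h = May 23 2017 6:00 AM.
May 23 2017 6:00 AM + 4 h = May 23 2017 10:00 AM.
May 23 2017 10:00 AM + 4 h = May 23 2017 2:00 PM.
May 23 2017 2:00 PM + 4 h = May 23 2017 6:00 PM.
May 23 2017 6:00 PM + 4 h = May 23 2017 10:00 PM.

May 23 2017 10:00 PM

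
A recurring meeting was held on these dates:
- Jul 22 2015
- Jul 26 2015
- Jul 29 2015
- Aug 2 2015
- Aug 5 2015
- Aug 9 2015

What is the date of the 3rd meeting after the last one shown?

Every event lands on a Wednesday or Sunday (gaps cycle 4, 3, 4, 3, 4).
So the schedule is: every Wednesday and Sunday.
The following Wednesday is Aug 12 2015.
Next Sunday: Aug 16 2015.
The following Wednesday is Aug 19 2015.

Aug 19 2015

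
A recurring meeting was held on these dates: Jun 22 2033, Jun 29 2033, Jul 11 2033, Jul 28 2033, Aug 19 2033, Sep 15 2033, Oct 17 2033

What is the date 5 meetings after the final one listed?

The spacing grows by 5 each time: 7, 12, 17, 22, 27, 32 days.
Next gap: 37 days. Oct 17 2033 + 37 days = Nov 23 2033.
Next gap: 42 days. Nov 23 2033 + 42 days = Jan 4 2034.
Next gap: 47 days. Jan 4 2034 + 47 days = Feb 20 2034.
Next gap: 52 days. Feb 20 2034 + 52 days = Apr 13 2034.
Next gap: 57 days. Apr 13 2034 + 57 days = Jun 9 2034.

Jun 9 2034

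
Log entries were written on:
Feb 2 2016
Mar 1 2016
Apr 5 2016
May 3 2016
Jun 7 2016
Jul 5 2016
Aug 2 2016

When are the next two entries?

Sep 6 2016, Oct 4 2016

These are Tuesdays at 28- or 35-day spacing (28, 35, 28, 35, 28, 28).
The pattern: 1st Tuesday of the month.
1st Tuesday of September 2016: Sep 6 2016.
October 2016 — 1st Tuesday is Oct 4 2016.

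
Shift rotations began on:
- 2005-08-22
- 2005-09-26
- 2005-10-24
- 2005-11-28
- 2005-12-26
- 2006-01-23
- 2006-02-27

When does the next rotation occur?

2006-03-27

These are Mondays at 28- or 35-day spacing (35, 28, 35, 28, 28, 35).
The pattern: 4th Monday of the month.
4th Monday of March 2006: 2006-03-27.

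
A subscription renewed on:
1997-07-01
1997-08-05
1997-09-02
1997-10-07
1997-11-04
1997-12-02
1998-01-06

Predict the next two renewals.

All dates are Tuesdays, 35, 28, 35, 28, 28, 35 days apart.
Specifically, the 1st Tuesday of each month.
February 1998 — 1st Tuesday is 1998-02-03.
March 1998 — 1st Tuesday is 1998-03-03.

1998-02-03, 1998-03-03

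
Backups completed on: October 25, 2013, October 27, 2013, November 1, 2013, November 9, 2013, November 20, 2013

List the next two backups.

December 4, 2013; December 21, 2013

Gaps: 2, 5, 8, 11 days — each gap is 3 larger than the previous one.
Next gap: 14 days. November 20, 2013 + 14 days = December 4, 2013.
Next gap: 17 days. December 4, 2013 + 17 days = December 21, 2013.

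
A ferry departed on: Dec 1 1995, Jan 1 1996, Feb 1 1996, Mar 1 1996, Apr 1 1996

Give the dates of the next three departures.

The day-of-month is always 1 (31, 31, 29, 31 days between events).
So this recurs on the 1st of each month.
Next: May 1996 → May 1 1996.
Next: June 1996 → Jun 1 1996.
Next: July 1996 → Jul 1 1996.

May 1 1996, Jun 1 1996, Jul 1 1996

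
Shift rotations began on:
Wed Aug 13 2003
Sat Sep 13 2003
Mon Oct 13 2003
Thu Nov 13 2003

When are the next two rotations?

Each date is the 13th; the gaps (31, 30, 31) track the month lengths.
The rule is the 13th of each month.
Next: December 2003 → Sat Dec 13 2003.
January 2004: Tue Jan 13 2004.

Sat Dec 13 2003, Tue Jan 13 2004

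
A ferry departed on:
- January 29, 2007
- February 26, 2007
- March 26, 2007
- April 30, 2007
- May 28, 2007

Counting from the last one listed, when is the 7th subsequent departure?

December 31, 2007

Every date is a Monday; gaps 28, 28, 35, 28 days.
Each is the last Monday of its month (at least one falls on the 29th or later, ruling out '4th Monday').
June 2007 ends with Monday June 25, 2007.
July 2007 ends with Monday July 30, 2007.
Last Monday of August 2007: August 27, 2007.
Last Monday of September 2007: September 24, 2007.
Last Monday of October 2007: October 29, 2007.
November 2007 ends with Monday November 26, 2007.
December 2007 ends with Monday December 31, 2007.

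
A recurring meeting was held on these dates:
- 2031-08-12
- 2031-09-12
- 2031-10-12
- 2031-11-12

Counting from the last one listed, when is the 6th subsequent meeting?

Each date is the 12th; the gaps (31, 30, 31) track the month lengths.
The rule is the 12th of each month.
December 2031: 2031-12-12.
Next: January 2032 → 2032-01-12.
February 2032: 2032-02-12.
March 2032: 2032-03-12.
Next: April 2032 → 2032-04-12.
May 2032: 2032-05-12.

2032-05-12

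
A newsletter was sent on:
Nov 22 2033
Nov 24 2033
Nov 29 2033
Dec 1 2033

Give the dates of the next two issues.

Every event lands on a Tuesday or Thursday (gaps cycle 2, 5, 2).
So the schedule is: every Tuesday and Thursday.
Next Tuesday: Dec 6 2033.
The following Thursday is Dec 8 2033.

Dec 6 2033, Dec 8 2033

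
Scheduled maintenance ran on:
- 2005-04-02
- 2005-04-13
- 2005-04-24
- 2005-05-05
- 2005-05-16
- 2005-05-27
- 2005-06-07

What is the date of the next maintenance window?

2005-06-18

Every event comes 11 days after the last (11, 11, 11, 11, 11, 11).
2005-06-07 + 11 days = 2005-06-18.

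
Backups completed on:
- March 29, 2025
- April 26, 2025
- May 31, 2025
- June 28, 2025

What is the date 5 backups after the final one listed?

These are Saturdays with 28, 35, 28-day gaps.
Each is the final Saturday of its month — March 29, 2025 is past the 28th, so '4th Saturday' doesn't fit.
Last Saturday of July 2025: July 26, 2025.
Last Saturday of August 2025: August 30, 2025.
September 2025 ends with Saturday September 27, 2025.
October 2025 ends with Saturday October 25, 2025.
November 2025 ends with Saturday November 29, 2025.

November 29, 2025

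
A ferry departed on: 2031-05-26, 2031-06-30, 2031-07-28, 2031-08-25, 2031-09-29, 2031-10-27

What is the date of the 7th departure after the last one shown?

Every date is a Monday; gaps 35, 28, 28, 35, 28 days.
Each is the last Monday of its month (at least one falls on the 29th or later, ruling out '4th Monday').
Last Monday of November 2031: 2031-11-24.
December 2031 ends with Monday 2031-12-29.
January 2032 ends with Monday 2032-01-26.
Last Monday of February 2032: 2032-02-23.
Last Monday of March 2032: 2032-03-29.
April 2032 ends with Monday 2032-04-26.
Last Monday of May 2032: 2032-05-31.

2032-05-31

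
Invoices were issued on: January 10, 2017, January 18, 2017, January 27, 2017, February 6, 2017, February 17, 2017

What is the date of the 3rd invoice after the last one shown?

March 28, 2017

Gaps: 8, 9, 10, 11 days — each gap is 1 larger than the previous one.
Next gap: 12 days. February 17, 2017 + 12 days = March 1, 2017.
Next gap: 13 days. March 1, 2017 + 13 days = March 14, 2017.
Next gap: 14 days. March 14, 2017 + 14 days = March 28, 2017.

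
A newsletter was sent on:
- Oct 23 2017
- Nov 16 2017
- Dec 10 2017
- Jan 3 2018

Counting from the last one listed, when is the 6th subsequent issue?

Every event comes 24 days after the last (24, 24, 24).
Jan 3 2018 + 24 days = Jan 27 2018.
Jan 27 2018 + 24 days = Feb 20 2018.
Feb 20 2018 + 24 days = Mar 16 2018.
Mar 16 2018 + 24 days = Apr 9 2018.
Apr 9 2018 + 24 days = May 3 2018.
May 3 2018 + 24 days = May 27 2018.

May 27 2018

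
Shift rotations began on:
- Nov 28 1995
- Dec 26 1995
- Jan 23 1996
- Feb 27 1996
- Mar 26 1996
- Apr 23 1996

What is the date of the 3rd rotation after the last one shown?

Jul 23 1996

All dates are Tuesdays, 28, 28, 35, 28, 28 days apart.
Specifically, the 4th Tuesday of each month.
4th Tuesday of May 1996: May 28 1996.
4th Tuesday of June 1996: Jun 25 1996.
July 1996 — 4th Tuesday is Jul 23 1996.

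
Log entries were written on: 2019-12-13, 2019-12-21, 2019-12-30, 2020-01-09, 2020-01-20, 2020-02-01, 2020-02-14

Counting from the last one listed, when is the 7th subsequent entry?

2020-06-12

Gaps: 8, 9, 10, 11, 12, 13 days — each gap is 1 larger than the previous one.
Next gap: 14 days. 2020-02-14 + 14 days = 2020-02-28.
Next gap: 15 days. 2020-02-28 + 15 days = 2020-03-14.
Next gap: 16 days. 2020-03-14 + 16 days = 2020-03-30.
Next gap: 17 days. 2020-03-30 + 17 days = 2020-04-16.
Next gap: 18 days. 2020-04-16 + 18 days = 2020-05-04.
Next gap: 19 days. 2020-05-04 + 19 days = 2020-05-23.
Next gap: 20 days. 2020-05-23 + 20 days = 2020-06-12.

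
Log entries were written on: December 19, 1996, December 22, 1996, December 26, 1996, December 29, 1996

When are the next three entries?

Every event lands on a Thursday or Sunday (gaps cycle 3, 4, 3).
So the schedule is: every Thursday and Sunday.
The following Thursday is January 2, 1997.
The following Sunday is January 5, 1997.
Next Thursday: January 9, 1997.

January 2, 1997; January 5, 1997; January 9, 1997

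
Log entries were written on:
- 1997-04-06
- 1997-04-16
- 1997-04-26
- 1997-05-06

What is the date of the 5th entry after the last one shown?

1997-06-25

Every event comes 10 days after the last (10, 10, 10).
1997-05-06 + 10 days = 1997-05-16.
1997-05-16 + 10 days = 1997-05-26.
1997-05-26 + 10 days = 1997-06-05.
1997-06-05 + 10 days = 1997-06-15.
1997-06-15 + 10 days = 1997-06-25.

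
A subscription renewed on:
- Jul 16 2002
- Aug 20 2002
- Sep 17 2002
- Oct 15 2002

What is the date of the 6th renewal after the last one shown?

Gaps: 35, 28, 28 days — a mix of 28 and 35. Every date is a Tuesday.
Each is the 3rd Tuesday of its month.
November 2002 — 3rd Tuesday is Nov 19 2002.
3rd Tuesday of December 2002: Dec 17 2002.
January 2003 — 3rd Tuesday is Jan 21 2003.
February 2003 — 3rd Tuesday is Feb 18 2003.
3rd Tuesday of March 2003: Mar 18 2003.
3rd Tuesday of April 2003: Apr 15 2003.

Apr 15 2003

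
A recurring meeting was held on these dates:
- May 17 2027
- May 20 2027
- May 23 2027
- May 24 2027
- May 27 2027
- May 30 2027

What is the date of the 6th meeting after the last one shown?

Jun 13 2027

Every event lands on a Monday or Thursday or Sunday (gaps cycle 3, 3, 1, 3, 3).
So the schedule is: every Monday, Thursday and Sunday.
Next Monday: May 31 2027.
Next Thursday: Jun 3 2027.
The following Sunday is Jun 6 2027.
The following Monday is Jun 7 2027.
Next Thursday: Jun 10 2027.
Next Sunday: Jun 13 2027.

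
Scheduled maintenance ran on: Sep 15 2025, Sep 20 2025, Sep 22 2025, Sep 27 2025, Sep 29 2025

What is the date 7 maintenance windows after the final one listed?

Oct 25 2025

Gaps: 5, 2, 5, 2 days — not constant, but cyclic with period 2.
The events fall on every Monday and Saturday.
Next Saturday: Oct 4 2025.
Next Monday: Oct 6 2025.
The following Saturday is Oct 11 2025.
The following Monday is Oct 13 2025.
The following Saturday is Oct 18 2025.
The following Monday is Oct 20 2025.
The following Saturday is Oct 25 2025.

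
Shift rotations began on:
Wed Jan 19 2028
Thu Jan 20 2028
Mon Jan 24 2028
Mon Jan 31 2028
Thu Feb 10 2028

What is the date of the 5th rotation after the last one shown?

Mon May 15 2028

Intervals are 1, 4, 7, 10 days — an arithmetic progression with common difference 3.
Next gap: 13 days. Thu Feb 10 2028 + 13 days = Wed Feb 23 2028.
Next gap: 16 days. Wed Feb 23 2028 + 16 days = Fri Mar 10 2028.
Next gap: 19 days. Fri Mar 10 2028 + 19 days = Wed Mar 29 2028.
Next gap: 22 days. Wed Mar 29 2028 + 22 days = Thu Apr 20 2028.
Next gap: 25 days. Thu Apr 20 2028 + 25 days = Mon May 15 2028.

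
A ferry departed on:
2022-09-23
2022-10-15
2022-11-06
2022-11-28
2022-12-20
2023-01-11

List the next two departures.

2023-02-02, 2023-02-24

Gaps between consecutive events: 22, 22, 22, 22, 22 days — a constant 22-day interval.
2023-01-11 + 22 days = 2023-02-02.
2023-02-02 + 22 days = 2023-02-24.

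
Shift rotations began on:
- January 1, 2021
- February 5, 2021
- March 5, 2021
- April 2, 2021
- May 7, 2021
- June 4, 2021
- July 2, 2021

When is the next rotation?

Gaps: 35, 28, 28, 35, 28, 28 days — a mix of 28 and 35. Every date is a Friday.
Each is the 1st Friday of its month.
1st Friday of August 2021: August 6, 2021.

August 6, 2021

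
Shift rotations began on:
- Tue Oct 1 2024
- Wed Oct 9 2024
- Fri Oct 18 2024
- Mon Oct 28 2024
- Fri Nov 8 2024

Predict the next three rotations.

Gaps: 8, 9, 10, 11 days — each gap is 1 larger than the previous one.
Next gap: 12 days. Fri Nov 8 2024 + 12 days = Wed Nov 20 2024.
Next gap: 13 days. Wed Nov 20 2024 + 13 days = Tue Dec 3 2024.
Next gap: 14 days. Tue Dec 3 2024 + 14 days = Tue Dec 17 2024.

Wed Nov 20 2024, Tue Dec 3 2024, Tue Dec 17 2024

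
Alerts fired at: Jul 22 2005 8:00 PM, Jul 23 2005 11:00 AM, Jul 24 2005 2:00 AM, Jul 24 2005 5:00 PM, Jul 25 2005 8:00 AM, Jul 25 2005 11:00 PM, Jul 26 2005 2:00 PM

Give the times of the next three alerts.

Jul 27 2005 5:00 AM, Jul 27 2005 8:00 PM, Jul 28 2005 11:00 AM

Gaps: 15, 15, 15, 15, 15, 15 hours — each event is 15 hours after the previous one.
Jul 26 2005 2:00 PM + 15 h = Jul 27 2005 5:00 AM.
Jul 27 2005 5:00 AM + 15 h = Jul 27 2005 8:00 PM.
Jul 27 2005 8:00 PM + 15 h = Jul 28 2005 11:00 AM.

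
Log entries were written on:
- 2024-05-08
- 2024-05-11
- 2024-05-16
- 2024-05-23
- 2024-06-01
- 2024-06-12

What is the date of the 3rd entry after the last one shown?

Intervals are 3, 5, 7, 9, 11 days — an arithmetic progression with common difference 2.
Next gap: 13 days. 2024-06-12 + 13 days = 2024-06-25.
Next gap: 15 days. 2024-06-25 + 15 days = 2024-07-10.
Next gap: 17 days. 2024-07-10 + 17 days = 2024-07-27.

2024-07-27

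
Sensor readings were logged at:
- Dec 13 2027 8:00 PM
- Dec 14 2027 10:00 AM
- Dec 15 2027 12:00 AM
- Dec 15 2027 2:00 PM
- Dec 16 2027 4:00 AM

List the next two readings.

Dec 16 2027 6:00 PM, Dec 17 2027 8:00 AM

Spacing: 14, 14, 14, 14 h — constant 14 h.
Dec 16 2027 4:00 AM + 14 h = Dec 16 2027 6:00 PM.
Dec 16 2027 6:00 PM + 14 h = Dec 17 2027 8:00 AM.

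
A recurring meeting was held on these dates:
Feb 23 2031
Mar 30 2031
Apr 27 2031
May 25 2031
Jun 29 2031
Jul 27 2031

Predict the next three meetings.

Aug 31 2031, Sep 28 2031, Oct 26 2031

All Sundays; the gaps (35, 28, 28, 35, 28) vary with month length.
This is the last Sunday of each month.
August 2031 ends with Sunday Aug 31 2031.
September 2031 ends with Sunday Sep 28 2031.
Last Sunday of October 2031: Oct 26 2031.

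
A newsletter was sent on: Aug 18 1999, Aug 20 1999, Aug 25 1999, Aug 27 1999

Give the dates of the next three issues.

Gaps: 2, 5, 2 days — not constant, but cyclic with period 2.
The events fall on every Wednesday and Friday.
Next Wednesday: Sep 1 1999.
The following Friday is Sep 3 1999.
Next Wednesday: Sep 8 1999.

Sep 1 1999, Sep 3 1999, Sep 8 1999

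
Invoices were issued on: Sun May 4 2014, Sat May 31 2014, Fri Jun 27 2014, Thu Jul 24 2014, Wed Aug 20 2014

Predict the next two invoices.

Tue Sep 16 2014, Mon Oct 13 2014

Gaps between consecutive events: 27, 27, 27, 27 days — a constant 27-day interval.
Wed Aug 20 2014 + 27 days = Tue Sep 16 2014.
Tue Sep 16 2014 + 27 days = Mon Oct 13 2014.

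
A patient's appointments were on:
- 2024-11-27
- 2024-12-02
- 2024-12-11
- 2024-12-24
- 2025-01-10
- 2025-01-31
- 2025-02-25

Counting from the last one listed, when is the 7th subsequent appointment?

Intervals are 5, 9, 13, 17, 21, 25 days — an arithmetic progression with common difference 4.
Next gap: 29 days. 2025-02-25 + 29 days = 2025-03-26.
Next gap: 33 days. 2025-03-26 + 33 days = 2025-04-28.
Next gap: 37 days. 2025-04-28 + 37 days = 2025-06-04.
Next gap: 41 days. 2025-06-04 + 41 days = 2025-07-15.
Next gap: 45 days. 2025-07-15 + 45 days = 2025-08-29.
Next gap: 49 days. 2025-08-29 + 49 days = 2025-10-17.
Next gap: 53 days. 2025-10-17 + 53 days = 2025-12-09.

2025-12-09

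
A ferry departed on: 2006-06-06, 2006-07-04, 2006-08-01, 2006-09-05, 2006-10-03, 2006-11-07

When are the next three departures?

2006-12-05, 2007-01-02, 2007-02-06

Gaps: 28, 28, 35, 28, 35 days — a mix of 28 and 35. Every date is a Tuesday.
Each is the 1st Tuesday of its month.
1st Tuesday of December 2006: 2006-12-05.
1st Tuesday of January 2007: 2007-01-02.
February 2007 — 1st Tuesday is 2007-02-06.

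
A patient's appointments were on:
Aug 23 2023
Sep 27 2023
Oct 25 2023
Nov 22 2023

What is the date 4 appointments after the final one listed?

Mar 27 2024

Gaps: 35, 28, 28 days — a mix of 28 and 35. Every date is a Wednesday.
Each is the 4th Wednesday of its month.
December 2023 — 4th Wednesday is Dec 27 2023.
4th Wednesday of January 2024: Jan 24 2024.
4th Wednesday of February 2024: Feb 28 2024.
March 2024 — 4th Wednesday is Mar 27 2024.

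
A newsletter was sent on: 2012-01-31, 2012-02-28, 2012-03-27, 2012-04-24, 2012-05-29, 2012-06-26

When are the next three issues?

2012-07-31, 2012-08-28, 2012-09-25

These are Tuesdays with 28, 28, 28, 35, 28-day gaps.
Each is the final Tuesday of its month — 2012-01-31 is past the 28th, so '4th Tuesday' doesn't fit.
Last Tuesday of July 2012: 2012-07-31.
Last Tuesday of August 2012: 2012-08-28.
Last Tuesday of September 2012: 2012-09-25.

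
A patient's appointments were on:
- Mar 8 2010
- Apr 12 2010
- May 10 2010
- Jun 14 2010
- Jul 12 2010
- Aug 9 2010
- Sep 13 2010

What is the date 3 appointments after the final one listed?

All dates are Mondays, 35, 28, 35, 28, 28, 35 days apart.
Specifically, the 2nd Monday of each month.
2nd Monday of October 2010: Oct 11 2010.
2nd Monday of November 2010: Nov 8 2010.
2nd Monday of December 2010: Dec 13 2010.

Dec 13 2010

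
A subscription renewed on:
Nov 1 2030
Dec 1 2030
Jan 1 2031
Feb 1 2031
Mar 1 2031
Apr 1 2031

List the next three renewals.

May 1 2031, Jun 1 2031, Jul 1 2031

The day-of-month is always 1 (30, 31, 31, 28, 31 days between events).
So this recurs on the 1st of each month.
May 2031: May 1 2031.
June 2031: Jun 1 2031.
Next: July 2031 → Jul 1 2031.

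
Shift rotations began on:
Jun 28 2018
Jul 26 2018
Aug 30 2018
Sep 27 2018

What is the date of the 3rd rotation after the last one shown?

Dec 27 2018

These are Thursdays with 28, 35, 28-day gaps.
Each is the final Thursday of its month — Aug 30 2018 is past the 28th, so '4th Thursday' doesn't fit.
October 2018 ends with Thursday Oct 25 2018.
November 2018 ends with Thursday Nov 29 2018.
December 2018 ends with Thursday Dec 27 2018.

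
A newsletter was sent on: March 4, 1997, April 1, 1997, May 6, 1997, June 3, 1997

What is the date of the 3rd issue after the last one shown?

September 2, 1997

Gaps: 28, 35, 28 days — a mix of 28 and 35. Every date is a Tuesday.
Each is the 1st Tuesday of its month.
July 1997 — 1st Tuesday is July 1, 1997.
August 1997 — 1st Tuesday is August 5, 1997.
September 1997 — 1st Tuesday is September 2, 1997.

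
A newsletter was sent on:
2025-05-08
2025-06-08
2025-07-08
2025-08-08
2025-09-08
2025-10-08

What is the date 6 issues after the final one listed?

2026-04-08

The day-of-month is always 8 (31, 30, 31, 31, 30 days between events).
So this recurs on the 8th of each month.
November 2025: 2025-11-08.
Next: December 2025 → 2025-12-08.
Next: January 2026 → 2026-01-08.
Next: February 2026 → 2026-02-08.
Next: March 2026 → 2026-03-08.
Next: April 2026 → 2026-04-08.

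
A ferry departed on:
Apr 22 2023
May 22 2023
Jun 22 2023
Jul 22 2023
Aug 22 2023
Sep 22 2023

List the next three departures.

Oct 22 2023, Nov 22 2023, Dec 22 2023

The day-of-month is always 22 (30, 31, 30, 31, 31 days between events).
So this recurs on the 22nd of each month.
October 2023: Oct 22 2023.
Next: November 2023 → Nov 22 2023.
December 2023: Dec 22 2023.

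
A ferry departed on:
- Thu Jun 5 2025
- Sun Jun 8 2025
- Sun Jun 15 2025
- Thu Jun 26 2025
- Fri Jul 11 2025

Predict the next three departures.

Intervals are 3, 7, 11, 15 days — an arithmetic progression with common difference 4.
Next gap: 19 days. Fri Jul 11 2025 + 19 days = Wed Jul 30 2025.
Next gap: 23 days. Wed Jul 30 2025 + 23 days = Fri Aug 22 2025.
Next gap: 27 days. Fri Aug 22 2025 + 27 days = Thu Sep 18 2025.

Wed Jul 30 2025, Fri Aug 22 2025, Thu Sep 18 2025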